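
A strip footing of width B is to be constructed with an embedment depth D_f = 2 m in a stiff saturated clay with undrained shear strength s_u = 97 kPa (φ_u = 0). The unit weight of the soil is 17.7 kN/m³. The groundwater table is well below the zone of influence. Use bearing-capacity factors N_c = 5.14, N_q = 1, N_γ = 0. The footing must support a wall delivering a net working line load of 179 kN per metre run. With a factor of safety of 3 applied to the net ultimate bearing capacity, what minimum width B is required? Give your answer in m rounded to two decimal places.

B = 1.08 m

Effective surcharge at the founding depth q = γ·D_f = 17.7 × 2 = 35.4 kPa.
q_ult = c·N_c + q·N_q
     = 97 × 5.14 + 35.4 × 1
     = 498.58 + 35.4 = 533.98 kPa.
For φ = 0 the ½γBN_γ term vanishes, so q_ult is independent of B. q_net = 533.98 − 35.4 = 498.58 kPa; q_all(net) = 498.58/3 = 166.19 kPa.
Required width B = w / q_all(net) = 179 / 166.19 = 1.077 m.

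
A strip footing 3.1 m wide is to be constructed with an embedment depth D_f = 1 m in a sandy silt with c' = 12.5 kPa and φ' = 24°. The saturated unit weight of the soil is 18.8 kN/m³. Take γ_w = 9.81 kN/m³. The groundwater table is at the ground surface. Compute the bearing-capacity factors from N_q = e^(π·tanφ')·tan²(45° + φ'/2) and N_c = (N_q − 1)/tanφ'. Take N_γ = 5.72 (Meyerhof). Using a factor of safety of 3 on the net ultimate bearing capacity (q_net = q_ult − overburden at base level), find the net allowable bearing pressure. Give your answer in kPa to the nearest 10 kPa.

N_q = e^(π·tan24°)·tan²(57°) = 9.6; N_c = (N_q − 1)/tanφ' = 19.32.
γ' = 18.8 − 9.81 = 8.99 kN/m³ (submerged throughout). q = 8.99 × 1 = 8.99 kPa; the same γ' applies in the ½γBN_γ term.
c·N_c = 12.5 × 19.324 = 241.54 kPa
q·N_q = 8.99 × 9.6034 = 86.335 kPa
0.5·γ·B·N_γ = 0.5 × 8.99 × 3.1 × 5.72 = 79.705 kPa
q_ult = 241.54 + 86.335 + 79.705 = 407.58 kPa.
q_net = 407.58 − 8.99 = 398.59 kPa.
q_all(net) = 398.59 / 3 = 132.86 kPa.

q_all(net) ≈ 130 kPa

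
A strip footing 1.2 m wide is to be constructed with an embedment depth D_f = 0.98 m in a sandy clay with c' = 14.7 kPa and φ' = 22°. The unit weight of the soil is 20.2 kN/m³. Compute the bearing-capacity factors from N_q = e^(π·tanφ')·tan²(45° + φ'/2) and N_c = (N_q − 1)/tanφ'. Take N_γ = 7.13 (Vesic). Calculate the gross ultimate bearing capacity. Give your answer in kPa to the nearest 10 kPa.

q_ult ≈ 490 kPa

tan22° = 0.404, so N_q = e^(π×0.404)·tan²(56°) = 3.558 × 2.198 = 7.82.
N_c = (7.82 − 1)/tan22° = 16.88.
Overburden at base level: q = 20.2 × 0.98 = 19.796 kPa.
Cohesion term c·N_c = 14.7 × 16.883 = 248.18 kPa; surcharge term q·N_q = 19.796 × 7.8211 = 154.83 kPa; self-weight term 0.5·γ·B·N_γ = 0.5 × 20.2 × 1.2 × 7.13 = 86.416 kPa.
q_ult = 248.18 + 154.83 + 86.416 = 489.42 kPa.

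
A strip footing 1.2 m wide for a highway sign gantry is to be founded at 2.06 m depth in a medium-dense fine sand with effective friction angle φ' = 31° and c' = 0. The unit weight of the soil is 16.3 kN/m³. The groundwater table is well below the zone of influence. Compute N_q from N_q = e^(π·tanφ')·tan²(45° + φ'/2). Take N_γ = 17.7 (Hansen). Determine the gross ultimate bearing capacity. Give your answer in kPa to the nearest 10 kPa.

tan31° = 0.6009, so N_q = e^(π×0.6009)·tan²(60.5°) = 6.604 × 3.124 = 20.63.
Overburden at base level: q = 16.3 × 2.06 = 33.578 kPa.
Surcharge term q·N_q = 33.578 × 20.631 = 692.74 kPa; self-weight term 0.5·γ·B·N_γ = 0.5 × 16.3 × 1.2 × 17.7 = 173.11 kPa.
q_ult = 692.74 + 173.11 = 865.85 kPa.

q_ult ≈ 870 kPa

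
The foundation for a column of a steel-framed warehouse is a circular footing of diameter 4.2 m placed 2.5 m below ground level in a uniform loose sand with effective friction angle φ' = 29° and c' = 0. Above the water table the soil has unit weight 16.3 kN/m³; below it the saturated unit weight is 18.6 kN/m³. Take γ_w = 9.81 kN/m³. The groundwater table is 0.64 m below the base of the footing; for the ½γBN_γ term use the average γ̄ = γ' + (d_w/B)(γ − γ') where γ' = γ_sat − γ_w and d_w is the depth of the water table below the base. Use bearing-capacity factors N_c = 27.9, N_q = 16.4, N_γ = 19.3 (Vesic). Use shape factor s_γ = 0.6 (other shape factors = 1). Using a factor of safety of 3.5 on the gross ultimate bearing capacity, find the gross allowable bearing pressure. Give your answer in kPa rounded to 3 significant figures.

q_all ≈ 260 kPa

q = γ·D_f = 16.3 × 2.5 = 40.75 kPa.
γ' = 8.79 kN/m³; averaging over the depth B below the base, γ̄ = γ' + (d_w/B)(γ − γ') = 9.9344 kN/m³.
q·N_q = 40.75 × 16.4 = 668.3 kPa
0.5·γ·B·N_γ·s_γ = 0.5 × 9.9344 × 4.2 × 19.3 × 0.6 = 241.58 kPa
q_ult = 668.3 + 241.58 = 909.88 kPa.
q_all = 909.88 / 3.5 = 259.97 kPa.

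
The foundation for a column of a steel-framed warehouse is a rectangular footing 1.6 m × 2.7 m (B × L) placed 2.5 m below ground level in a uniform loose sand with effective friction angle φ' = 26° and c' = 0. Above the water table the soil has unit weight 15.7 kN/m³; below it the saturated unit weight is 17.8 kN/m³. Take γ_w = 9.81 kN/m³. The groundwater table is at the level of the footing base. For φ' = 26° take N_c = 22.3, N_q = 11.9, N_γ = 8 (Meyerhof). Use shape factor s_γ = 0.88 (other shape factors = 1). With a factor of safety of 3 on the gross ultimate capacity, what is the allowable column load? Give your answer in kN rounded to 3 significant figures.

P_all ≈ 737 kN

Effective surcharge at the founding depth q = γ·D_f = 15.7 × 2.5 = 39.25 kPa.
The water table coincides with the base, so in the self-weight term γ → γ' = 7.99 kN/m³.
q_ult = q·N_q + 0.5·γ·B·N_γ·s_γ
     = 39.25 × 11.9 + 0.5 × 7.99 × 1.6 × 8 × 0.88
     = 467.07 + 45 = 512.07 kPa.
Gross allowable pressure q_all = 512.07 / 3 = 170.69 kPa.
Footing area = 4.32 m², so allowable column load = 170.69 × 4.32 = 737.39 kN.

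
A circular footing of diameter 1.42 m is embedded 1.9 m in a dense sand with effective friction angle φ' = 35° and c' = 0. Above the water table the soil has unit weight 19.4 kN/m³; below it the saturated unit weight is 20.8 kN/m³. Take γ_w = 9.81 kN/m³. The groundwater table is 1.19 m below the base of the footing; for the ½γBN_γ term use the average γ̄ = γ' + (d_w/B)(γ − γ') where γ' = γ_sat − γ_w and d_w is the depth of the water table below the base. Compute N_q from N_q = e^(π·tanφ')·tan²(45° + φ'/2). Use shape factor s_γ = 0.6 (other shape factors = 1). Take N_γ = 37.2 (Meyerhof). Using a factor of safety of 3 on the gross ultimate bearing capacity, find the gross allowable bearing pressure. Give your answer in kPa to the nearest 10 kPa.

N_q = e^(π·tan35°)·tan²(62.5°) = 33.3.
Overburden at base level: q = 19.4 × 1.9 = 36.86 kPa.
The water table is 1.19 m below the base (< B = 1.42 m), so the ½γBN_γ term uses γ̄ = γ' + (d_w/B)(γ − γ') = 10.99 + (1.19/1.42)(19.4 − 10.99) = 18.038 kN/m³.
Surcharge term q·N_q = 36.86 × 33.296 = 1227.3 kPa; self-weight term 0.5·γ·B·N_γ·s_γ = 0.5 × 18.038 × 1.42 × 37.2 × 0.6 = 285.85 kPa.
q_ult = 1227.3 + 285.85 = 1513.1 kPa.
q_all = 1513.1 / 3 = 504.38 kPa.

q_all ≈ 500 kPa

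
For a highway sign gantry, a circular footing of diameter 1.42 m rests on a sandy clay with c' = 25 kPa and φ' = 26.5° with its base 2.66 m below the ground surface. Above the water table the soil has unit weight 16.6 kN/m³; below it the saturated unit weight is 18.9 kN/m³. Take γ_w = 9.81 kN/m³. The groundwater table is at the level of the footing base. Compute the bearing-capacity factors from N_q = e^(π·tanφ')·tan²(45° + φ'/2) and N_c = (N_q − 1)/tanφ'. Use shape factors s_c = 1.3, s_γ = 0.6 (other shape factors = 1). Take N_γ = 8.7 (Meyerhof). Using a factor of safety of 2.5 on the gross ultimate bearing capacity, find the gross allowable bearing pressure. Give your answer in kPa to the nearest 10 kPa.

q_all ≈ 530 kPa

N_q = e^(π·tan26.5°)·tan²(58.25°) = 12.51; N_c = (N_q − 1)/tanφ' = 23.08.
Overburden at base level: q = 16.6 × 2.66 = 44.156 kPa.
Below the base the soil is submerged, so the ½γBN_γ term uses γ' = 18.9 − 9.81 = 9.09 kN/m³.
Cohesion term c·N_c·s_c = 25 × 23.078 × 1.3 = 750.03 kPa; surcharge term q·N_q = 44.156 × 12.506 = 552.22 kPa; self-weight term 0.5·γ·B·N_γ·s_γ = 0.5 × 9.09 × 1.42 × 8.7 × 0.6 = 33.689 kPa.
q_ult = 750.03 + 552.22 + 33.689 = 1335.9 kPa.
q_all = 1335.9 / 2.5 = 534.38 kPa.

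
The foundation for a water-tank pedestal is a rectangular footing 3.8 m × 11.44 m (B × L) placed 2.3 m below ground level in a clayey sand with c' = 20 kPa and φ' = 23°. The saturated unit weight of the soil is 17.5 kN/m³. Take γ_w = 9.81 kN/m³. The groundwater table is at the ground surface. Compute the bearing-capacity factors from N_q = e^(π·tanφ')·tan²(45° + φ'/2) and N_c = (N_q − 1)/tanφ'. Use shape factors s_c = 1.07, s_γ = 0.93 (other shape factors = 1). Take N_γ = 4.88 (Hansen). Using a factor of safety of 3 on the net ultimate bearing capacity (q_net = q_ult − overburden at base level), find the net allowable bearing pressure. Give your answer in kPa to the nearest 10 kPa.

N_q = e^(π·tan23°)·tan²(56.5°) = 8.66; N_c = (N_q − 1)/tanφ' = 18.05.
With the water table at the surface the whole profile is submerged: γ' = 17.5 − 9.81 = 7.69 kN/m³, so q = γ'·D_f = 17.687 kPa; the same γ' applies in the ½γBN_γ term.
q_ult = c·N_c·s_c + q·N_q + 0.5·γ·B·N_γ·s_γ
     = 20 × 18.049 × 1.07 + 17.687 × 8.6612 + 0.5 × 7.69 × 3.8 × 4.88 × 0.93
     = 386.24 + 153.19 + 66.311 = 605.74 kPa.
q_net = 605.74 − 17.687 = 588.05 kPa.
q_all(net) = 588.05 / 3 = 196.02 kPa.

q_all(net) ≈ 200 kPa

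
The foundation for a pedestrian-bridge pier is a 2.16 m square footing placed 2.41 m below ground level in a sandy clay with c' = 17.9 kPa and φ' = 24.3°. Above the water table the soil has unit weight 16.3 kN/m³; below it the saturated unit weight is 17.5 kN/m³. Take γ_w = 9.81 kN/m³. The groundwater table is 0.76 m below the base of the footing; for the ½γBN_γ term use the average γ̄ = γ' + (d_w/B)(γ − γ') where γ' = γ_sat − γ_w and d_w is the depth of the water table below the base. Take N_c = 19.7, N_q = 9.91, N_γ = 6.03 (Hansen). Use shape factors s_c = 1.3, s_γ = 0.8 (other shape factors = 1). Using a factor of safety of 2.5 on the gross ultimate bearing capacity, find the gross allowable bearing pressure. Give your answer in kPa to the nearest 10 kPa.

q = γ·D_f = 16.3 × 2.41 = 39.283 kPa.
γ' = 7.69 kN/m³; averaging over the depth B below the base, γ̄ = γ' + (d_w/B)(γ − γ') = 10.719 kN/m³.
c·N_c·s_c = 17.9 × 19.7 × 1.3 = 458.42 kPa
q·N_q = 39.283 × 9.91 = 389.29 kPa
0.5·γ·B·N_γ·s_γ = 0.5 × 10.719 × 2.16 × 6.03 × 0.8 = 55.847 kPa
q_ult = 458.42 + 389.29 + 55.847 = 903.56 kPa.
q_all = 903.56 / 2.5 = 361.42 kPa.

q_all ≈ 360 kPa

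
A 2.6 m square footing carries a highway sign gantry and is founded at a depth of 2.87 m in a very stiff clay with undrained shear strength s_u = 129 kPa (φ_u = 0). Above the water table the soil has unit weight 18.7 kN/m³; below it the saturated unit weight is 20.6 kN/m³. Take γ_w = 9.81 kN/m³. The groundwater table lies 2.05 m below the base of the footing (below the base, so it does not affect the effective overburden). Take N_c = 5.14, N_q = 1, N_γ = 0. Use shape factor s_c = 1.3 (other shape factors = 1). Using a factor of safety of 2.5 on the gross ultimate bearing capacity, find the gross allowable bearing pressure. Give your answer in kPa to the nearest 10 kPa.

q_all ≈ 370 kPa

Effective surcharge at the founding depth q = γ·D_f = 18.7 × 2.87 = 53.669 kPa.
q_ult = c·N_c·s_c + q·N_q
     = 129 × 5.14 × 1.3 + 53.669 × 1
     = 861.98 + 53.669 = 915.65 kPa.
q_all = 915.65 / 2.5 = 366.26 kPa.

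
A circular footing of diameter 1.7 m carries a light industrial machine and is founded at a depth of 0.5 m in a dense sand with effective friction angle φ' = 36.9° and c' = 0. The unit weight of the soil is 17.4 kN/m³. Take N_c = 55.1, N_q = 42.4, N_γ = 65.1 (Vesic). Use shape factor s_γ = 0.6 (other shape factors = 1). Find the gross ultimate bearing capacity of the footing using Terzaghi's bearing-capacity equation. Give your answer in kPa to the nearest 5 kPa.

q = γ·D_f = 17.4 × 0.5 = 8.7 kPa.
q·N_q = 8.7 × 42.4 = 368.88 kPa
0.5·γ·B·N_γ·s_γ = 0.5 × 17.4 × 1.7 × 65.1 × 0.6 = 577.7 kPa
q_ult = 368.88 + 577.7 = 946.58 kPa.

q_ult ≈ 945 kPa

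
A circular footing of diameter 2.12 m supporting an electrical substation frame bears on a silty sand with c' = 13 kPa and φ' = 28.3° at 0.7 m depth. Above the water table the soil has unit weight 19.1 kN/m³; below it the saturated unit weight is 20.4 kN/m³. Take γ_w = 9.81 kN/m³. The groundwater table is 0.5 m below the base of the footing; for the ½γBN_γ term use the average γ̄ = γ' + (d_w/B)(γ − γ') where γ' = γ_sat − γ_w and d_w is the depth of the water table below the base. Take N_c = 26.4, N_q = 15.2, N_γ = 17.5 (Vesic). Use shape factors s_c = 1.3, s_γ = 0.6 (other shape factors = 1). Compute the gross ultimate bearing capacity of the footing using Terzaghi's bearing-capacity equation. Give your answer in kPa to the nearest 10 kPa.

q_ult ≈ 790 kPa

Overburden at base level: q = 19.1 × 0.7 = 13.37 kPa.
The water table is 0.5 m below the base (< B = 2.12 m), so the ½γBN_γ term uses γ̄ = γ' + (d_w/B)(γ − γ') = 10.59 + (0.5/2.12)(19.1 − 10.59) = 12.597 kN/m³.
Cohesion term c·N_c·s_c = 13 × 26.4 × 1.3 = 446.16 kPa; surcharge term q·N_q = 13.37 × 15.2 = 203.22 kPa; self-weight term 0.5·γ·B·N_γ·s_γ = 0.5 × 12.597 × 2.12 × 17.5 × 0.6 = 140.21 kPa.
q_ult = 446.16 + 203.22 + 140.21 = 789.59 kPa.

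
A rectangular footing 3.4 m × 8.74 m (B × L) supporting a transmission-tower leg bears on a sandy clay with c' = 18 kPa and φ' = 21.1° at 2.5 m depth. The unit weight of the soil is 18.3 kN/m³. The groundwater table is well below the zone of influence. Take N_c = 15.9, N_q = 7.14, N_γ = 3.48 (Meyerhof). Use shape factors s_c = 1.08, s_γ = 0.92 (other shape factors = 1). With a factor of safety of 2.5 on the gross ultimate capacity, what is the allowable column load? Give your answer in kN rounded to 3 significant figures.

P_all ≈ 8740 kN

q = γ·D_f = 18.3 × 2.5 = 45.75 kPa.
c·N_c·s_c = 18 × 15.9 × 1.08 = 309.1 kPa
q·N_q = 45.75 × 7.14 = 326.65 kPa
0.5·γ·B·N_γ·s_γ = 0.5 × 18.3 × 3.4 × 3.48 × 0.92 = 99.602 kPa
q_ult = 309.1 + 326.65 + 99.602 = 735.35 kPa.
Gross allowable pressure q_all = 735.35 / 2.5 = 294.14 kPa.
Footing area = 29.716 m², so allowable column load = 294.14 × 29.716 = 8740.7 kN.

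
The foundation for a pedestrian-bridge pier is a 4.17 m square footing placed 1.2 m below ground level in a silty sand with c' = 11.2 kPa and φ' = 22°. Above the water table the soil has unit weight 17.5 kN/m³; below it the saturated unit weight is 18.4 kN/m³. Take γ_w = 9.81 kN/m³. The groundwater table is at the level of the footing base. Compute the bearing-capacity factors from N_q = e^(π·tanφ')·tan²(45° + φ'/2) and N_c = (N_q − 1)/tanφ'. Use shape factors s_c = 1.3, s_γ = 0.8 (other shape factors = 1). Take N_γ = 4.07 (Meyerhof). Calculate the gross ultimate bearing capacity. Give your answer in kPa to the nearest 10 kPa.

tan22° = 0.404, so N_q = e^(π×0.404)·tan²(56°) = 3.558 × 2.198 = 7.82.
N_c = (7.82 − 1)/tan22° = 16.88.
Effective surcharge at the founding depth q = γ·D_f = 17.5 × 1.2 = 21 kPa.
The water table coincides with the base, so in the self-weight term γ → γ' = 8.59 kN/m³.
q_ult = c·N_c·s_c + q·N_q + 0.5·γ·B·N_γ·s_γ
     = 11.2 × 16.883 × 1.3 + 21 × 7.8211 + 0.5 × 8.59 × 4.17 × 4.07 × 0.8
     = 245.81 + 164.24 + 58.315 = 468.37 kPa.

q_ult ≈ 470 kPa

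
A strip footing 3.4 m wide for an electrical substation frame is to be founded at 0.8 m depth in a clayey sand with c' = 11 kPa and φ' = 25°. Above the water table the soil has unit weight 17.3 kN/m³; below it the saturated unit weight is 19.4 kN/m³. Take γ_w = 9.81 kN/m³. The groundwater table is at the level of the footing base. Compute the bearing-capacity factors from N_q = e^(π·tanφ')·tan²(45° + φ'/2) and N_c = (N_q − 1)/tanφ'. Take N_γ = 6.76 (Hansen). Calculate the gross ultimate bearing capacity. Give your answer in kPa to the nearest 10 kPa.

tan25° = 0.4663, so N_q = e^(π×0.4663)·tan²(57.5°) = 4.327 × 2.464 = 10.66.
N_c = (10.66 − 1)/tan25° = 20.72.
Overburden at base level: q = 17.3 × 0.8 = 13.84 kPa.
Below the base the soil is submerged, so the ½γBN_γ term uses γ' = 19.4 − 9.81 = 9.59 kN/m³.
Cohesion term c·N_c = 11 × 20.721 = 227.93 kPa; surcharge term q·N_q = 13.84 × 10.662 = 147.56 kPa; self-weight term 0.5·γ·B·N_γ = 0.5 × 9.59 × 3.4 × 6.76 = 110.21 kPa.
q_ult = 227.93 + 147.56 + 110.21 = 485.7 kPa.

q_ult ≈ 490 kPa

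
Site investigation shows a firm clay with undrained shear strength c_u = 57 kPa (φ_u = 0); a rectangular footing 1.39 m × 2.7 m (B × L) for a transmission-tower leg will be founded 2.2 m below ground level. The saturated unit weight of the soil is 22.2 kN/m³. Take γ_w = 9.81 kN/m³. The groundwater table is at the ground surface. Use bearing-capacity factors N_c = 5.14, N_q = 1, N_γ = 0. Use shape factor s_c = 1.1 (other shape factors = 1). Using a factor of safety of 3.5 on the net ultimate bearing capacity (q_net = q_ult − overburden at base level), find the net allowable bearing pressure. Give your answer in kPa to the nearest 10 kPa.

With the water table at the surface the whole profile is submerged: γ' = 22.2 − 9.81 = 12.39 kN/m³, so q = γ'·D_f = 27.258 kPa.
q_ult = c·N_c·s_c + q·N_q
     = 57 × 5.14 × 1.1 + 27.258 × 1
     = 322.28 + 27.258 = 349.54 kPa.
q_net = 349.54 − 27.258 = 322.28 kPa.
q_all(net) = 322.28 / 3.5 = 92.079 kPa.

q_all(net) ≈ 90 kPa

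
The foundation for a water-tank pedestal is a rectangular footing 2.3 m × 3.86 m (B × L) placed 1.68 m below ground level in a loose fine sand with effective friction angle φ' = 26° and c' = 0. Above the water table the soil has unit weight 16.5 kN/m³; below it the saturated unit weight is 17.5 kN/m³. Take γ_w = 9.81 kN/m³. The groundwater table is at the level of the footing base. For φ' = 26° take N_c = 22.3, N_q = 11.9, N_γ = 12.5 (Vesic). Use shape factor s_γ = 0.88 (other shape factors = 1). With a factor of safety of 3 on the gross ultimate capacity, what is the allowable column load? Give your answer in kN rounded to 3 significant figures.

Effective surcharge at the founding depth q = γ·D_f = 16.5 × 1.68 = 27.72 kPa.
The water table coincides with the base, so in the self-weight term γ → γ' = 7.69 kN/m³.
q_ult = q·N_q + 0.5·γ·B·N_γ·s_γ
     = 27.72 × 11.9 + 0.5 × 7.69 × 2.3 × 12.5 × 0.88
     = 329.87 + 97.278 = 427.15 kPa.
Gross allowable pressure q_all = 427.15 / 3 = 142.38 kPa.
Footing area = 8.878 m², so allowable column load = 142.38 × 8.878 = 1264.1 kN.

P_all ≈ 1260 kN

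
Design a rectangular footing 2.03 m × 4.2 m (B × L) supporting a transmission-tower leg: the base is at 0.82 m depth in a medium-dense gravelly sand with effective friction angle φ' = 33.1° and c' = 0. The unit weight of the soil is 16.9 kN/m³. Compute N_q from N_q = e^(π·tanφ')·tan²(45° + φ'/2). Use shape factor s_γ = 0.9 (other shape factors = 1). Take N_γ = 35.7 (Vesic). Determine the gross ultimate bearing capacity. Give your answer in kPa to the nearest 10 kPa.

tan33.1° = 0.6519, so N_q = e^(π×0.6519)·tan²(61.55°) = 7.752 × 3.406 = 26.41.
q = γ·D_f = 16.9 × 0.82 = 13.858 kPa.
q·N_q = 13.858 × 26.406 = 365.94 kPa
0.5·γ·B·N_γ·s_γ = 0.5 × 16.9 × 2.03 × 35.7 × 0.9 = 551.14 kPa
q_ult = 365.94 + 551.14 = 917.08 kPa.

q_ult ≈ 920 kPa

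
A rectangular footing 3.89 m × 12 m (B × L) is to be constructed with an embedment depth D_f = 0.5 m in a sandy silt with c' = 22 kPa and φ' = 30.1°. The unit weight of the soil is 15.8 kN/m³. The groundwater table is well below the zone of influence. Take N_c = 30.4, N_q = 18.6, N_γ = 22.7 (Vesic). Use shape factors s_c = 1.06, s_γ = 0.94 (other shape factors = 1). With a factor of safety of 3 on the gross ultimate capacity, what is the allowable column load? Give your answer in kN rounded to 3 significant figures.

P_all ≈ 23500 kN

Effective surcharge at the founding depth q = γ·D_f = 15.8 × 0.5 = 7.9 kPa.
q_ult = c·N_c·s_c + q·N_q + 0.5·γ·B·N_γ·s_γ
     = 22 × 30.4 × 1.06 + 7.9 × 18.6 + 0.5 × 15.8 × 3.89 × 22.7 × 0.94
     = 708.93 + 146.94 + 655.74 = 1511.6 kPa.
Gross allowable pressure q_all = 1511.6 / 3 = 503.87 kPa.
Footing area = 46.68 m², so allowable column load = 503.87 × 46.68 = 23521 kN.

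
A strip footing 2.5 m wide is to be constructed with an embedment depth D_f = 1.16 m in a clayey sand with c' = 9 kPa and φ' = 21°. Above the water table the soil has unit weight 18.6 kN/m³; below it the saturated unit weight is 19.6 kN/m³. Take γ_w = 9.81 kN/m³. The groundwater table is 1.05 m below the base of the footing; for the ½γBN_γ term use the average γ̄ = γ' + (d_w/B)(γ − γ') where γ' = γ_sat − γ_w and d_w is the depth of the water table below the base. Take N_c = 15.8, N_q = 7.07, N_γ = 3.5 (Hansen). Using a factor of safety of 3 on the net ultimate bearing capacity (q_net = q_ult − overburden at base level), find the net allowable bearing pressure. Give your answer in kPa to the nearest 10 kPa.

q_all(net) ≈ 110 kPa

q = γ·D_f = 18.6 × 1.16 = 21.576 kPa.
γ' = 9.79 kN/m³; averaging over the depth B below the base, γ̄ = γ' + (d_w/B)(γ − γ') = 13.49 kN/m³.
c·N_c = 9 × 15.8 = 142.2 kPa
q·N_q = 21.576 × 7.07 = 152.54 kPa
0.5·γ·B·N_γ = 0.5 × 13.49 × 2.5 × 3.5 = 59.02 kPa
q_ult = 142.2 + 152.54 + 59.02 = 353.76 kPa.
q_net = 353.76 − 21.576 = 332.19 kPa.
q_all(net) = 332.19 / 3 = 110.73 kPa.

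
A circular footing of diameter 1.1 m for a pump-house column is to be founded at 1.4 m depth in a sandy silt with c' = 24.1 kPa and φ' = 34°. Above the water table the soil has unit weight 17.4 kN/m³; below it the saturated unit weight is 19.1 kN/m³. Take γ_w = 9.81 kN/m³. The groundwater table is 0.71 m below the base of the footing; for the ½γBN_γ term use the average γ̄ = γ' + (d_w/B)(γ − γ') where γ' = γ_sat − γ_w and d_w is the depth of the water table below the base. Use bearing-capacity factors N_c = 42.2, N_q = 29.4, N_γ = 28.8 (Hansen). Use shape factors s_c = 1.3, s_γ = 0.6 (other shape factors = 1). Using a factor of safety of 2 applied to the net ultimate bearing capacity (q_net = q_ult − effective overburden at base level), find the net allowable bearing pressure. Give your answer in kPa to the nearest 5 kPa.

Overburden at base level: q = 17.4 × 1.4 = 24.36 kPa.
The water table is 0.71 m below the base (< B = 1.1 m), so the ½γBN_γ term uses γ̄ = γ' + (d_w/B)(γ − γ') = 9.29 + (0.71/1.1)(17.4 − 9.29) = 14.525 kN/m³.
Cohesion term c·N_c·s_c = 24.1 × 42.2 × 1.3 = 1322.1 kPa; surcharge term q·N_q = 24.36 × 29.4 = 716.18 kPa; self-weight term 0.5·γ·B·N_γ·s_γ = 0.5 × 14.525 × 1.1 × 28.8 × 0.6 = 138.04 kPa.
q_ult = 1322.1 + 716.18 + 138.04 = 2176.4 kPa.
Net ultimate: q_net = 2176.4 − 24.36 = 2152 kPa.
q_all(net) = 2152 / 2 = 1076 kPa.

q_all(net) ≈ 1075 kPa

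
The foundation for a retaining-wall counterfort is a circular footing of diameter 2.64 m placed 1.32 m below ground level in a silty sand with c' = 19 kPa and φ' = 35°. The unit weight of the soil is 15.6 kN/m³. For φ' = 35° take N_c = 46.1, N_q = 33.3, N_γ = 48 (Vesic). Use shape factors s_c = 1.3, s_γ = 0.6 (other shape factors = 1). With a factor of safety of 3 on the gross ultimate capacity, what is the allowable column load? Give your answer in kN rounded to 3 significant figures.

P_all ≈ 4410 kN

q = γ·D_f = 15.6 × 1.32 = 20.592 kPa.
c·N_c·s_c = 19 × 46.1 × 1.3 = 1138.7 kPa
q·N_q = 20.592 × 33.3 = 685.71 kPa
0.5·γ·B·N_γ·s_γ = 0.5 × 15.6 × 2.64 × 48 × 0.6 = 593.05 kPa
q_ult = 1138.7 + 685.71 + 593.05 = 2417.4 kPa.
Gross allowable pressure q_all = 2417.4 / 3 = 805.81 kPa.
Footing area = 5.4739 m², so allowable column load = 805.81 × 5.4739 = 4410.9 kN.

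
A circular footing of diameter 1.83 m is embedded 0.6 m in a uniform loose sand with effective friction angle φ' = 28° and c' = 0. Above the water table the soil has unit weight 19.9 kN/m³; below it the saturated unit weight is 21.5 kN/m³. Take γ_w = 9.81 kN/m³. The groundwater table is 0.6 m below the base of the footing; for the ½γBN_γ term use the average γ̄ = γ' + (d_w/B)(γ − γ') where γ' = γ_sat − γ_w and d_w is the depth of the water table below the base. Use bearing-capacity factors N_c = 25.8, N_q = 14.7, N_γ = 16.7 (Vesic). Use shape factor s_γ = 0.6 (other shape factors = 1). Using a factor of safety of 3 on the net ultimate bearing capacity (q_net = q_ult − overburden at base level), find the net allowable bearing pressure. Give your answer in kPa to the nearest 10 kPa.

Effective surcharge at the founding depth q = γ·D_f = 19.9 × 0.6 = 11.94 kPa.
With d_w = 0.6 m < B, γ̄ = 11.69 + (0.6/1.83) × (19.9 − 11.69) = 14.382 kN/m³.
q_ult = q·N_q + 0.5·γ·B·N_γ·s_γ
     = 11.94 × 14.7 + 0.5 × 14.382 × 1.83 × 16.7 × 0.6
     = 175.52 + 131.86 = 307.37 kPa.
q_net = 307.37 − 11.94 = 295.43 kPa.
q_all(net) = 295.43 / 3 = 98.478 kPa.

q_all(net) ≈ 100 kPa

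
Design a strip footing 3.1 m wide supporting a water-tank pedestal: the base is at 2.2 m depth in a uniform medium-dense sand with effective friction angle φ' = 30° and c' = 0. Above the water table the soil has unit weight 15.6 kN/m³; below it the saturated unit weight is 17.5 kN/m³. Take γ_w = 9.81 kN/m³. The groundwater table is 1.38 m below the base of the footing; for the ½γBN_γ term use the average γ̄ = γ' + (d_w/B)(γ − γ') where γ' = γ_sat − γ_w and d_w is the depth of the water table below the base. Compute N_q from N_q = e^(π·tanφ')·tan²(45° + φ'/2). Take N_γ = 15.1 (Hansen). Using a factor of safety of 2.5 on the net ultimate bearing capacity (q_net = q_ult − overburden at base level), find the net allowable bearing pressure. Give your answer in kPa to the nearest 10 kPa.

N_q = e^(π·tan30°)·tan²(60°) = 18.4.
Effective surcharge at the founding depth q = γ·D_f = 15.6 × 2.2 = 34.32 kPa.
With d_w = 1.38 m < B, γ̄ = 7.69 + (1.38/3.1) × (15.6 − 7.69) = 11.211 kN/m³.
q_ult = q·N_q + 0.5·γ·B·N_γ
     = 34.32 × 18.401 + 0.5 × 11.211 × 3.1 × 15.1
     = 631.53 + 262.4 = 893.93 kPa.
q_net = 893.93 − 34.32 = 859.61 kPa.
q_all(net) = 859.61 / 2.5 = 343.84 kPa.

q_all(net) ≈ 340 kPa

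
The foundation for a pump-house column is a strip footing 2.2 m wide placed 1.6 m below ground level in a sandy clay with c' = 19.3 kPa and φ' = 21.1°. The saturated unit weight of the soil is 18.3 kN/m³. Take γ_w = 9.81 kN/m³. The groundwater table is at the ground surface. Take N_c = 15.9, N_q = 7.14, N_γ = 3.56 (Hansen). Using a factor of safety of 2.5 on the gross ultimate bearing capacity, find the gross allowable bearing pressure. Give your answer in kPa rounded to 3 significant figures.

Water table at ground surface, so effective unit weight γ' = 18.3 − 9.81 = 8.49 kN/m³ is used throughout; overburden q = 8.49 × 1.6 = 13.584 kPa; the same γ' applies in the ½γBN_γ term.
Cohesion term c·N_c = 19.3 × 15.9 = 306.87 kPa; surcharge term q·N_q = 13.584 × 7.14 = 96.99 kPa; self-weight term 0.5·γ·B·N_γ = 0.5 × 8.49 × 2.2 × 3.56 = 33.247 kPa.
q_ult = 306.87 + 96.99 + 33.247 = 437.11 kPa.
q_all = 437.11 / 2.5 = 174.84 kPa.

q_all ≈ 175 kPa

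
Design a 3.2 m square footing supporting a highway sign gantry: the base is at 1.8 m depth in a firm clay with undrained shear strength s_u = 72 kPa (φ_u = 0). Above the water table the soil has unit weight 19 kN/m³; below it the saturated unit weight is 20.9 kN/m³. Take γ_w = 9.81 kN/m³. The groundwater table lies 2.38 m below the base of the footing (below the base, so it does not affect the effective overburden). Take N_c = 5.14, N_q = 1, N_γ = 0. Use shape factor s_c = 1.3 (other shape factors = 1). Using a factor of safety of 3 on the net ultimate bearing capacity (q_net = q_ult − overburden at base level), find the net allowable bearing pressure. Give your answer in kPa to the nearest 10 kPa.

Overburden at base level: q = 19 × 1.8 = 34.2 kPa.
Cohesion term c·N_c·s_c = 72 × 5.14 × 1.3 = 481.1 kPa; surcharge term q·N_q = 34.2 × 1 = 34.2 kPa.
q_ult = 481.1 + 34.2 = 515.3 kPa.
q_net = 515.3 − 34.2 = 481.1 kPa.
q_all(net) = 481.1 / 3 = 160.37 kPa.

q_all(net) ≈ 160 kPa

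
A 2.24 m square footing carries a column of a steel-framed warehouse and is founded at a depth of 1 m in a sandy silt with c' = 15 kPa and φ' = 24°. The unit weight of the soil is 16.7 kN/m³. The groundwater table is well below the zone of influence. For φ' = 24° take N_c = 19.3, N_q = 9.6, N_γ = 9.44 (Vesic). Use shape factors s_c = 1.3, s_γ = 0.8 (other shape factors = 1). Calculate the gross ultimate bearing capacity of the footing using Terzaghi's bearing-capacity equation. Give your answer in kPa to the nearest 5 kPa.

q_ult ≈ 680 kPa

q = γ·D_f = 16.7 × 1 = 16.7 kPa.
c·N_c·s_c = 15 × 19.3 × 1.3 = 376.35 kPa
q·N_q = 16.7 × 9.6 = 160.32 kPa
0.5·γ·B·N_γ·s_γ = 0.5 × 16.7 × 2.24 × 9.44 × 0.8 = 141.25 kPa
q_ult = 376.35 + 160.32 + 141.25 = 677.92 kPa.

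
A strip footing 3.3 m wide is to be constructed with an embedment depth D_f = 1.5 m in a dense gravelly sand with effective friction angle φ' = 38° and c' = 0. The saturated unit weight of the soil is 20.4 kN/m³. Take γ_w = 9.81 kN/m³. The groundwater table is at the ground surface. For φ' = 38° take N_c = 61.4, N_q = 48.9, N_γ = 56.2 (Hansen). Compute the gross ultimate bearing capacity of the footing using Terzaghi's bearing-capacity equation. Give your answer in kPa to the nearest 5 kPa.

q_ult ≈ 1760 kPa

γ' = 20.4 − 9.81 = 10.59 kN/m³ (submerged throughout). q = 10.59 × 1.5 = 15.885 kPa; the same γ' applies in the ½γBN_γ term.
q·N_q = 15.885 × 48.9 = 776.78 kPa
0.5·γ·B·N_γ = 0.5 × 10.59 × 3.3 × 56.2 = 982.01 kPa
q_ult = 776.78 + 982.01 = 1758.8 kPa.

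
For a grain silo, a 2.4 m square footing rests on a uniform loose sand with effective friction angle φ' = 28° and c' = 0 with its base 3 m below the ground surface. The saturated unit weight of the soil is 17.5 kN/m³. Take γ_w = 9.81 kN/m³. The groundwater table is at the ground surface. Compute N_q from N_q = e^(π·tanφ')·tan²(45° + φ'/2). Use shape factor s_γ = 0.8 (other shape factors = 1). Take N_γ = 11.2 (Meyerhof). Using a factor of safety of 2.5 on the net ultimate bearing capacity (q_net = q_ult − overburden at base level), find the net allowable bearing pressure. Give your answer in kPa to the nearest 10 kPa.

N_q = e^(π·tan28°)·tan²(59°) = 14.72.
γ' = 17.5 − 9.81 = 7.69 kN/m³ (submerged throughout). q = 7.69 × 3 = 23.07 kPa; the same γ' applies in the ½γBN_γ term.
q·N_q = 23.07 × 14.72 = 339.59 kPa
0.5·γ·B·N_γ·s_γ = 0.5 × 7.69 × 2.4 × 11.2 × 0.8 = 82.683 kPa
q_ult = 339.59 + 82.683 = 422.27 kPa.
q_net = 422.27 − 23.07 = 399.2 kPa.
q_all(net) = 399.2 / 2.5 = 159.68 kPa.

q_all(net) ≈ 160 kPa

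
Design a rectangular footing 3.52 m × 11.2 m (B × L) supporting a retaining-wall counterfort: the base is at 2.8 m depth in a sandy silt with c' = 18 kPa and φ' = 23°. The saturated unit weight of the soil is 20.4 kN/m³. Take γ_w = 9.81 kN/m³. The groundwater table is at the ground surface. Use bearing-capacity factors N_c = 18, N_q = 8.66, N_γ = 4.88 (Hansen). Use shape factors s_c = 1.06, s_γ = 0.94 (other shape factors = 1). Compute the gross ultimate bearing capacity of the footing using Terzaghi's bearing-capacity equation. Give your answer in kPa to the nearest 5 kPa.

γ' = 20.4 − 9.81 = 10.59 kN/m³ (submerged throughout). q = 10.59 × 2.8 = 29.652 kPa; the same γ' applies in the ½γBN_γ term.
c·N_c·s_c = 18 × 18 × 1.06 = 343.44 kPa
q·N_q = 29.652 × 8.66 = 256.79 kPa
0.5·γ·B·N_γ·s_γ = 0.5 × 10.59 × 3.52 × 4.88 × 0.94 = 85.498 kPa
q_ult = 343.44 + 256.79 + 85.498 = 685.72 kPa.

q_ult ≈ 685 kPa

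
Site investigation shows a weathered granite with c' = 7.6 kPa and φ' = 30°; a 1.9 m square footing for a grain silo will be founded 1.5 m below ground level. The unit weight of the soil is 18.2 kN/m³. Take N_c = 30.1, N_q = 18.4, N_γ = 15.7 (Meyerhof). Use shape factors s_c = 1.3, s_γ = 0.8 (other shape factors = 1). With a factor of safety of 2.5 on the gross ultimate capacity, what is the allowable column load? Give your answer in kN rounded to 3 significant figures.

q = γ·D_f = 18.2 × 1.5 = 27.3 kPa.
c·N_c·s_c = 7.6 × 30.1 × 1.3 = 297.39 kPa
q·N_q = 27.3 × 18.4 = 502.32 kPa
0.5·γ·B·N_γ·s_γ = 0.5 × 18.2 × 1.9 × 15.7 × 0.8 = 217.16 kPa
q_ult = 297.39 + 502.32 + 217.16 = 1016.9 kPa.
Gross allowable pressure q_all = 1016.9 / 2.5 = 406.75 kPa.
Footing area = 3.61 m², so allowable column load = 406.75 × 3.61 = 1468.4 kN.

P_all ≈ 1470 kN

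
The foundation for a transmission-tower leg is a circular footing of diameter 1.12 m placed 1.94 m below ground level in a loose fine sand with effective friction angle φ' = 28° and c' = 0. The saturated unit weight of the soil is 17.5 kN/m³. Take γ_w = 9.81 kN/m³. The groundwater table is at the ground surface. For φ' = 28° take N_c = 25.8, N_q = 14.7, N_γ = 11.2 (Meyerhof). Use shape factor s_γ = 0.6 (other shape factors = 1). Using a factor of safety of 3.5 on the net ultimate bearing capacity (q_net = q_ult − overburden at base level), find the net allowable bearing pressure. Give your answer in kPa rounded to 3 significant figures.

q_all(net) ≈ 66.7 kPa

Water table at ground surface, so effective unit weight γ' = 17.5 − 9.81 = 7.69 kN/m³ is used throughout; overburden q = 7.69 × 1.94 = 14.919 kPa; the same γ' applies in the ½γBN_γ term.
Surcharge term q·N_q = 14.919 × 14.7 = 219.3 kPa; self-weight term 0.5·γ·B·N_γ·s_γ = 0.5 × 7.69 × 1.12 × 11.2 × 0.6 = 28.939 kPa.
q_ult = 219.3 + 28.939 = 248.24 kPa.
q_net = 248.24 − 14.919 = 233.32 kPa.
q_all(net) = 233.32 / 3.5 = 66.664 kPa.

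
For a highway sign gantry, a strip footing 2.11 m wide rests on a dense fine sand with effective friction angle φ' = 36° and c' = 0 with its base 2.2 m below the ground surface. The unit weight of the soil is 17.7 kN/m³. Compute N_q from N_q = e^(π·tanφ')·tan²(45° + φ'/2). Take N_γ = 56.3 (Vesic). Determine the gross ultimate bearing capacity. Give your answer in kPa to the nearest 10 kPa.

tan36° = 0.7265, so N_q = e^(π×0.7265)·tan²(63°) = 9.801 × 3.852 = 37.75.
Effective surcharge at the founding depth q = γ·D_f = 17.7 × 2.2 = 38.94 kPa.
q_ult = q·N_q + 0.5·γ·B·N_γ
     = 38.94 × 37.752 + 0.5 × 17.7 × 2.11 × 56.3
     = 1470.1 + 1051.3 = 2521.4 kPa.

q_ult ≈ 2520 kPa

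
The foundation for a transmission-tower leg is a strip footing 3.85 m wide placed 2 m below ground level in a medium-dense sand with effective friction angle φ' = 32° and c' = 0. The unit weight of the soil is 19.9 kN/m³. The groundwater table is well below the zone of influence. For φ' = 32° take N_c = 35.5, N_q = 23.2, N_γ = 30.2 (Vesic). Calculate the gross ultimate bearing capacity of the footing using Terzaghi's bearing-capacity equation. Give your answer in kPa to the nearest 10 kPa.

q_ult ≈ 2080 kPa

q = γ·D_f = 19.9 × 2 = 39.8 kPa.
q·N_q = 39.8 × 23.2 = 923.36 kPa
0.5·γ·B·N_γ = 0.5 × 19.9 × 3.85 × 30.2 = 1156.9 kPa
q_ult = 923.36 + 1156.9 = 2080.2 kPa.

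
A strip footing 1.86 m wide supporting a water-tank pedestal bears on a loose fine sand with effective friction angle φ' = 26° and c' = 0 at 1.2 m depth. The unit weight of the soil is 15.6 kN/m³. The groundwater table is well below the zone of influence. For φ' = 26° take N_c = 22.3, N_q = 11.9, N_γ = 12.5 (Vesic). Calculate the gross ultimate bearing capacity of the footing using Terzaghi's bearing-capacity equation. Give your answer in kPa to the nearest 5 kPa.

q_ult ≈ 405 kPa

Overburden at base level: q = 15.6 × 1.2 = 18.72 kPa.
Surcharge term q·N_q = 18.72 × 11.9 = 222.77 kPa; self-weight term 0.5·γ·B·N_γ = 0.5 × 15.6 × 1.86 × 12.5 = 181.35 kPa.
q_ult = 222.77 + 181.35 = 404.12 kPa.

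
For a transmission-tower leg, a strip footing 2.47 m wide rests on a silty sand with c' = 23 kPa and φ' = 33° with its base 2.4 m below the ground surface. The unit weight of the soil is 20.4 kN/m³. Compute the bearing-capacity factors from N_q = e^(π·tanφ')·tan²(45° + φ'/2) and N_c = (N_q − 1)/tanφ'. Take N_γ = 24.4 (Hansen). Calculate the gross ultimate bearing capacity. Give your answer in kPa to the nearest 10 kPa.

tan33° = 0.6494, so N_q = e^(π×0.6494)·tan²(61.5°) = 7.692 × 3.392 = 26.09.
N_c = (26.09 − 1)/tan33° = 38.64.
Effective surcharge at the founding depth q = γ·D_f = 20.4 × 2.4 = 48.96 kPa.
q_ult = c·N_c + q·N_q + 0.5·γ·B·N_γ
     = 23 × 38.638 + 48.96 × 26.092 + 0.5 × 20.4 × 2.47 × 24.4
     = 888.68 + 1277.5 + 614.73 = 2780.9 kPa.

q_ult ≈ 2780 kPa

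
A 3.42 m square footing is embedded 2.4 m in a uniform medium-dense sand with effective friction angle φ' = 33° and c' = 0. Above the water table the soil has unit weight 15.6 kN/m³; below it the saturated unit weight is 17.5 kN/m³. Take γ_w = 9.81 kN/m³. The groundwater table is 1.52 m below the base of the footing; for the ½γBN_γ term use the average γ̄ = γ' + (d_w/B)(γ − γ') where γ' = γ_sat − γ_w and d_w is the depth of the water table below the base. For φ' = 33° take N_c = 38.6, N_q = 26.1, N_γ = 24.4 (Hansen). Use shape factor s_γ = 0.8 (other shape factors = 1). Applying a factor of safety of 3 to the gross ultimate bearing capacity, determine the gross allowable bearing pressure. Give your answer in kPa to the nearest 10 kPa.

Overburden at base level: q = 15.6 × 2.4 = 37.44 kPa.
The water table is 1.52 m below the base (< B = 3.42 m), so the ½γBN_γ term uses γ̄ = γ' + (d_w/B)(γ − γ') = 7.69 + (1.52/3.42)(15.6 − 7.69) = 11.206 kN/m³.
Surcharge term q·N_q = 37.44 × 26.1 = 977.18 kPa; self-weight term 0.5·γ·B·N_γ·s_γ = 0.5 × 11.206 × 3.42 × 24.4 × 0.8 = 374.03 kPa.
q_ult = 977.18 + 374.03 = 1351.2 kPa.
q_all = q_ult / FS = 1351.2 / 3 = 450.41 kPa.

q_all ≈ 450 kPa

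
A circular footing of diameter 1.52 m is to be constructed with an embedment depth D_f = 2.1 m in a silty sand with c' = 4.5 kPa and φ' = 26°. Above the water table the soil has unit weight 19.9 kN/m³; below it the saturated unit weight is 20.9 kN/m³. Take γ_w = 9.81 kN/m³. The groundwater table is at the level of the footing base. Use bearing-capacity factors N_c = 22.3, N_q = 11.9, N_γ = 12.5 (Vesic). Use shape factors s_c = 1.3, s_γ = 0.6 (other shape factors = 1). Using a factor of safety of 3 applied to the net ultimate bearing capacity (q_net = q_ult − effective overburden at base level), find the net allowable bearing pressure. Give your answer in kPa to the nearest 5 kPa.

q = γ·D_f = 19.9 × 2.1 = 41.79 kPa.
For the ½γBN_γ term take γ' = 20.9 − 9.81 = 11.09 kN/m³ (soil below base is submerged).
c·N_c·s_c = 4.5 × 22.3 × 1.3 = 130.46 kPa
q·N_q = 41.79 × 11.9 = 497.3 kPa
0.5·γ·B·N_γ·s_γ = 0.5 × 11.09 × 1.52 × 12.5 × 0.6 = 63.213 kPa
q_ult = 130.46 + 497.3 + 63.213 = 690.97 kPa.
Net ultimate: q_net = 690.97 − 41.79 = 649.18 kPa.
q_all(net) = 649.18 / 3 = 216.39 kPa.

q_all(net) ≈ 215 kPa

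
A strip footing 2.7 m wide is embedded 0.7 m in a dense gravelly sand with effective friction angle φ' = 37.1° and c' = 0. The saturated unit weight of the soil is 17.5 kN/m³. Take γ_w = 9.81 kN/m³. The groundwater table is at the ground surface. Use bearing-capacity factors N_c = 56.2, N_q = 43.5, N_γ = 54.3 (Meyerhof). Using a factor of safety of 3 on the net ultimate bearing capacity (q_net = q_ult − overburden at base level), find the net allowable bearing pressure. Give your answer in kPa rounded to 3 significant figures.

With the water table at the surface the whole profile is submerged: γ' = 17.5 − 9.81 = 7.69 kN/m³, so q = γ'·D_f = 5.383 kPa; the same γ' applies in the ½γBN_γ term.
q_ult = q·N_q + 0.5·γ·B·N_γ
     = 5.383 × 43.5 + 0.5 × 7.69 × 2.7 × 54.3
     = 234.16 + 563.72 = 797.88 kPa.
q_net = 797.88 − 5.383 = 792.49 kPa.
q_all(net) = 792.49 / 3 = 264.16 kPa.

q_all(net) ≈ 264 kPa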